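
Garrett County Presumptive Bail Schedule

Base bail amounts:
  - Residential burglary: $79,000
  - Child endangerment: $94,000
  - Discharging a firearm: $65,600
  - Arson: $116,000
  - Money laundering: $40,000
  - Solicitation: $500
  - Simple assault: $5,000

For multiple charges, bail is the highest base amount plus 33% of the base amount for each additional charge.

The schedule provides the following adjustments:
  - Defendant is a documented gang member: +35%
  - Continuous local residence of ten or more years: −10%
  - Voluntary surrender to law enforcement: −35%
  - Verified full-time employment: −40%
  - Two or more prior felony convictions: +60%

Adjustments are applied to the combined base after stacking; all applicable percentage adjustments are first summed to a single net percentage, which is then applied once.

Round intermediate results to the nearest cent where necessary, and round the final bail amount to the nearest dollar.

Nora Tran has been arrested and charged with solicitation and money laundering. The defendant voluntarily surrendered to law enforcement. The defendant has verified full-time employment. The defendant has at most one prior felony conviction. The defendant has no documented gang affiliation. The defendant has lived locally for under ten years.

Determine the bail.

Base amounts from the schedule: solicitation $500; money laundering $40,000.
Stacking rule: highest base plus 33% of each additional charge. Highest is money laundering at $40,000. Additional: $500 × 33% = $165. Combined base = $40,000 + $165 = $40,165.
Net percentage adjustment: −35% −40% = −75%. $40,165 × 0.25 = $10,041.25.
Rounded to the nearest dollar: $10,041.

$10,041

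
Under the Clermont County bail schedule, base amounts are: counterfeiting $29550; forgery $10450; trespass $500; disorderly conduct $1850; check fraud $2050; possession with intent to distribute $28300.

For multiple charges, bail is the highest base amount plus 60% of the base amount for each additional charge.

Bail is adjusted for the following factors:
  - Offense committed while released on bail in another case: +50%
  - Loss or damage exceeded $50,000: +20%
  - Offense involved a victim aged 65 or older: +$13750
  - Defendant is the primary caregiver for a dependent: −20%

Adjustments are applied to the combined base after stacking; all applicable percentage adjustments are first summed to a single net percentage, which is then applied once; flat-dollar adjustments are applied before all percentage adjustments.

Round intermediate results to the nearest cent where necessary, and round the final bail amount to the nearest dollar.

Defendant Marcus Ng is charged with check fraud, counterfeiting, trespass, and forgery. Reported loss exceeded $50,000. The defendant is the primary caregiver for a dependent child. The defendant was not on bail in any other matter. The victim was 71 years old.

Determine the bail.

Base amounts from the schedule: check fraud $2050; counterfeiting $29550; trespass $500; forgery $10450.
Stacking rule: highest base plus 60% of each additional charge. Highest is counterfeiting at $29550. Additional: $2050 × 60% = $1230; $500 × 60% = $300; $10450 × 60% = $6270. Combined base = $29550 + $7800 = $37350.
Offense involved a victim aged 65 or older (+$13750 flat): $37350 + $13750 = $51100.
Net percentage adjustment: +20% −20% = +0%. $51100 × 1 = $51100.

$51100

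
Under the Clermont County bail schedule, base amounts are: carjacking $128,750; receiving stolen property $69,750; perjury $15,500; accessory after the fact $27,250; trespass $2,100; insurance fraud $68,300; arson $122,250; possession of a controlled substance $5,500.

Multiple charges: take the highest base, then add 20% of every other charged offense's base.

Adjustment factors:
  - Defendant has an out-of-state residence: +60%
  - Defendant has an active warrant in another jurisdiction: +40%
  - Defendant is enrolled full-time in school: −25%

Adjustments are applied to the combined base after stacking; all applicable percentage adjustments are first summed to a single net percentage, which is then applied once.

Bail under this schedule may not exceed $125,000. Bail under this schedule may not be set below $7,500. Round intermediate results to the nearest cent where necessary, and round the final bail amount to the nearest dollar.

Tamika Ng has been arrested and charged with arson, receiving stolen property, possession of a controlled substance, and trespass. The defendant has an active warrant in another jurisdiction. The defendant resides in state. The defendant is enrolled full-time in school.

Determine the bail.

$125,000

Base amounts from the schedule: arson $122,250; receiving stolen property $69,750; possession of a controlled substance $5,500; trespass $2,100.
Stacking rule: highest base plus 20% of each additional charge. Highest is arson at $122,250. Additional: $69,750 × 20% = $13,950; $5,500 × 20% = $1,100; $2,100 × 20% = $420. Combined base = $122,250 + $15,470 = $137,720.
Net percentage adjustment: +40% −25% = +15%. $137,720 × 1.15 = $158,378.
Result $158,378 exceeds the maximum of $125,000; bail is capped at $125,000.
$125,000 is at or above the $7,500 minimum.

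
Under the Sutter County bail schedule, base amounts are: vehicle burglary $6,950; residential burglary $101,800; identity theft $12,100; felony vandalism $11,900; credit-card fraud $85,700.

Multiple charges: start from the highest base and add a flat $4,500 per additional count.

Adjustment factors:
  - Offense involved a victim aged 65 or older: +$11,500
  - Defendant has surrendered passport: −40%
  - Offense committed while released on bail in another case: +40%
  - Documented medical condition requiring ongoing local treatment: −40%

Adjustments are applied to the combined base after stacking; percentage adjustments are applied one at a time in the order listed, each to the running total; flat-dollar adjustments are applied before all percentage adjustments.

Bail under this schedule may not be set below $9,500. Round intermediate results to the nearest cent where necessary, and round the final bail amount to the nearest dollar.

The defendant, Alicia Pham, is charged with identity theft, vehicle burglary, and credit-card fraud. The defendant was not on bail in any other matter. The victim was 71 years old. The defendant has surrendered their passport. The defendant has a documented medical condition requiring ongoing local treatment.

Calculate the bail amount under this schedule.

Base amounts from the schedule: identity theft $12,100; vehicle burglary $6,950; credit-card fraud $85,700.
Stacking rule: highest base plus $4,500 per additional charge. Highest is credit-card fraud at $85,700; 2 additional charges → +$9,000. Combined base = $94,700.
Offense involved a victim aged 65 or older (+$11,500 flat): $94,700 + $11,500 = $106,200.
Defendant has surrendered passport (−40%): $106,200 × 0.6 = $63,720.
Documented medical condition requiring ongoing local treatment (−40%): $63,720 × 0.6 = $38,232.
$38,232 is at or above the $9,500 minimum.

$38,232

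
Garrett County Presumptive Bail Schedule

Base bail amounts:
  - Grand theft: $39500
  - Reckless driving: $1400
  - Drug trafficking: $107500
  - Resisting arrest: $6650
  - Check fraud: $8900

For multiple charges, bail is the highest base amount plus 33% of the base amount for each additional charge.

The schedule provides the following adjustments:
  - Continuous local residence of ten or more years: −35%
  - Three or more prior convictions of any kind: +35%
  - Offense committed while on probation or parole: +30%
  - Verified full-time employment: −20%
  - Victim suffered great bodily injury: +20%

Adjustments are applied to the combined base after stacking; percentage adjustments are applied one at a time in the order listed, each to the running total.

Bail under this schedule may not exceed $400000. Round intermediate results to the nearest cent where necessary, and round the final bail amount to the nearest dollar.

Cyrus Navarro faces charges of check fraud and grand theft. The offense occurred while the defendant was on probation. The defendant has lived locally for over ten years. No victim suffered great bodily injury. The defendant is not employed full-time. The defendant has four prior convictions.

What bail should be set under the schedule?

Base amounts from the schedule: check fraud $8900; grand theft $39500.
Stacking rule: highest base plus 33% of each additional charge. Highest is grand theft at $39500. Additional: $8900 × 33% = $2937. Combined base = $39500 + $2937 = $42437.
Continuous local residence of ten or more years (−35%): $42437 × 0.65 = $27584.05.
Three or more prior convictions of any kind (+35%): $27584.05 × 1.35 = $37238.47.
Offense committed while on probation or parole (+30%): $37238.47 × 1.3 = $48410.01.
$48410.01 is within the $400000 maximum.
Rounded to the nearest dollar: $48410.

$48410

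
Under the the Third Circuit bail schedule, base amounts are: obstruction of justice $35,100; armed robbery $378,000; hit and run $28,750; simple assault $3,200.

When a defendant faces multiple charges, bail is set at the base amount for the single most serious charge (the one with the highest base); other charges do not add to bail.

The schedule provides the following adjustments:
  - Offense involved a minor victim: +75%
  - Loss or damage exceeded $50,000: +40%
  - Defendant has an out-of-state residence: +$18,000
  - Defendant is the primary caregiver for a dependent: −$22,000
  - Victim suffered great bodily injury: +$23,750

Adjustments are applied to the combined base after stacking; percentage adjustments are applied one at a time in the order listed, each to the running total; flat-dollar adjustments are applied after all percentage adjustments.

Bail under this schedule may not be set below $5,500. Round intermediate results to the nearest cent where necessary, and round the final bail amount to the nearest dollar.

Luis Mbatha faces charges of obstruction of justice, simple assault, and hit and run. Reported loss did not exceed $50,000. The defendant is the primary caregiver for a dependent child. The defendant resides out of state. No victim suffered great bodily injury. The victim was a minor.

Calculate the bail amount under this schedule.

Base amounts from the schedule: obstruction of justice $35,100; simple assault $3,200; hit and run $28,750.
Stacking rule: use the highest base only. Highest is obstruction of justice at $35,100. Combined base = $35,100.
Offense involved a minor victim (+75%): $35,100 × 1.75 = $61,425.
Defendant has an out-of-state residence (+$18,000 flat): $61,425 + $18,000 = $79,425.
Defendant is the primary caregiver for a dependent (−$22,000 flat): $79,425 − $22,000 = $57,425.
$57,425 is at or above the $5,500 minimum.

$57,425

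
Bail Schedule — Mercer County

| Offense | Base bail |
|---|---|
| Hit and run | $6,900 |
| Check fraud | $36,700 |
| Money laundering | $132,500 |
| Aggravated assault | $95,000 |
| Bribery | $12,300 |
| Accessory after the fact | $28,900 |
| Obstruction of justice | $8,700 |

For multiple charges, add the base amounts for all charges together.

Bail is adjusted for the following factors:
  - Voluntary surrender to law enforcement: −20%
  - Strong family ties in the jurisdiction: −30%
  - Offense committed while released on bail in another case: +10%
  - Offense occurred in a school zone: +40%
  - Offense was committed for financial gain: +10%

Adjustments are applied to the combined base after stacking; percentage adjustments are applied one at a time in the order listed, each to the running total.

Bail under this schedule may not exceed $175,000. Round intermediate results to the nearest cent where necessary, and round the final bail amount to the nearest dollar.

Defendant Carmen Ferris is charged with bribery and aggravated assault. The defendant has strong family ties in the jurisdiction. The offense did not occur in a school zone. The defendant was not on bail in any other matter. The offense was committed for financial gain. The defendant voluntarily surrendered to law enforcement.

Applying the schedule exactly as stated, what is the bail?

Base amounts from the schedule: bribery $12,300; aggravated assault $95,000.
Stacking rule: sum of all bases. $12,300 + $95,000 = $107,300.
Voluntary surrender to law enforcement (−20%): $107,300 × 0.8 = $85,840.
Strong family ties in the jurisdiction (−30%): $85,840 × 0.7 = $60,088.
Offense was committed for financial gain (+10%): $60,088 × 1.1 = $66,096.80.
$66,096.80 is within the $175,000 maximum.
Rounded to the nearest dollar: $66,097.

$66,097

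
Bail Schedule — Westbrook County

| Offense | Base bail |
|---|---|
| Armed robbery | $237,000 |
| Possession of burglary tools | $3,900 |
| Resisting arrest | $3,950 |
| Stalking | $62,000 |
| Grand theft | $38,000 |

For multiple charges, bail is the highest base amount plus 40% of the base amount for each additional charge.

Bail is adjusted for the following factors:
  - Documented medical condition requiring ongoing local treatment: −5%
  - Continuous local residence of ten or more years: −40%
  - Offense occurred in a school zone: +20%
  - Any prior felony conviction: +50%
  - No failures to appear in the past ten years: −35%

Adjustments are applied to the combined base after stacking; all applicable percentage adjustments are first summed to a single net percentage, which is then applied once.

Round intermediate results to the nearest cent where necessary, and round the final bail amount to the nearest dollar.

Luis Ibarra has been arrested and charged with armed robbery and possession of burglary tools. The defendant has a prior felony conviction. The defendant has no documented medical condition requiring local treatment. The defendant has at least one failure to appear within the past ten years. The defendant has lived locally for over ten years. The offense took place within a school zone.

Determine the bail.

Base amounts from the schedule: armed robbery $237,000; possession of burglary tools $3,900.
Stacking rule: highest base plus 40% of each additional charge. Highest is armed robbery at $237,000. Additional: $3,900 × 40% = $1,560. Combined base = $237,000 + $1,560 = $238,560.
Net percentage adjustment: −40% +20% +50% = +30%. $238,560 × 1.3 = $310,128.

$310,128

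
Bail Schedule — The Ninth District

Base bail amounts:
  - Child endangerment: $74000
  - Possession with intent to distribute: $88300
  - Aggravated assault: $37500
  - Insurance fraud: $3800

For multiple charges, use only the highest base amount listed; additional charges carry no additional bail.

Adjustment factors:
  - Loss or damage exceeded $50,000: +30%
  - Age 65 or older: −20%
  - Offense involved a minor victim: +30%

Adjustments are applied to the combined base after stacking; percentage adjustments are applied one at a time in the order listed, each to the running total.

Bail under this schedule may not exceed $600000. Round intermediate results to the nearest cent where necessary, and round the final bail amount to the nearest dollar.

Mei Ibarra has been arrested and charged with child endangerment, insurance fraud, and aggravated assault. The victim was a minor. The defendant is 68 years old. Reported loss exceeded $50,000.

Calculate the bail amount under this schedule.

$100048

Base amounts from the schedule: child endangerment $74000; insurance fraud $3800; aggravated assault $37500.
Stacking rule: use the highest base only. Highest is child endangerment at $74000. Combined base = $74000.
Loss or damage exceeded $50,000 (+30%): $74000 × 1.3 = $96200.
Age 65 or older (−20%): $96200 × 0.8 = $76960.
Offense involved a minor victim (+30%): $76960 × 1.3 = $100048.
$100048 is within the $600000 maximum.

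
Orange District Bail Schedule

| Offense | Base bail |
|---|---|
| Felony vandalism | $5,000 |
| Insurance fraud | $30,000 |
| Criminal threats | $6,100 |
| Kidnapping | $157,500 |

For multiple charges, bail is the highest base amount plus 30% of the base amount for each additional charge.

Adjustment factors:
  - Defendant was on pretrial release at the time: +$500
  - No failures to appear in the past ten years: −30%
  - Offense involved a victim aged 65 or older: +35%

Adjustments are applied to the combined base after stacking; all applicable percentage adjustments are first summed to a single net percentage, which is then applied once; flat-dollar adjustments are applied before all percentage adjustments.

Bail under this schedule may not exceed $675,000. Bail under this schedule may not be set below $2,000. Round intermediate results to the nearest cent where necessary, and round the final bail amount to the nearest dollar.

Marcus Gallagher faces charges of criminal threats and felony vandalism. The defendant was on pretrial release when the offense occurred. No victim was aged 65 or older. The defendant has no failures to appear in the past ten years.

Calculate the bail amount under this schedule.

$5,670

Base amounts from the schedule: criminal threats $6,100; felony vandalism $5,000.
Stacking rule: highest base plus 30% of each additional charge. Highest is criminal threats at $6,100. Additional: $5,000 × 30% = $1,500. Combined base = $6,100 + $1,500 = $7,600.
Defendant was on pretrial release at the time (+$500 flat): $7,600 + $500 = $8,100.
No failures to appear in the past ten years (−30%): $8,100 × 0.7 = $5,670.
$5,670 is within the $675,000 maximum.
$5,670 is at or above the $2,000 minimum.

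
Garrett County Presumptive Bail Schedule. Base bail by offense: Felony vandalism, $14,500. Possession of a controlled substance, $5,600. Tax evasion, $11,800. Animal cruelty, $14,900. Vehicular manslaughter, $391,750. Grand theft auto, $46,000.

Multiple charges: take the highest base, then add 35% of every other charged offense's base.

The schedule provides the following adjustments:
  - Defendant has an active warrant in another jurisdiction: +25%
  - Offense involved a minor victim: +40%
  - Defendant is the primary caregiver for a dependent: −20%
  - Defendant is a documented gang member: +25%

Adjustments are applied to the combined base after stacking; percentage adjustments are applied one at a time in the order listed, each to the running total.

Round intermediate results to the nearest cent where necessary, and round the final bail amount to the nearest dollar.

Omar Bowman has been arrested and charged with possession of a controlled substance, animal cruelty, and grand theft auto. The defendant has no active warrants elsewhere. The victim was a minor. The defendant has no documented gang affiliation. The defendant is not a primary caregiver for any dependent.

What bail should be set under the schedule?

Base amounts from the schedule: possession of a controlled substance $5,600; animal cruelty $14,900; grand theft auto $46,000.
Stacking rule: highest base plus 35% of each additional charge. Highest is grand theft auto at $46,000. Additional: $5,600 × 35% = $1,960; $14,900 × 35% = $5,215. Combined base = $46,000 + $7,175 = $53,175.
Offense involved a minor victim (+40%): $53,175 × 1.4 = $74,445.

$74,445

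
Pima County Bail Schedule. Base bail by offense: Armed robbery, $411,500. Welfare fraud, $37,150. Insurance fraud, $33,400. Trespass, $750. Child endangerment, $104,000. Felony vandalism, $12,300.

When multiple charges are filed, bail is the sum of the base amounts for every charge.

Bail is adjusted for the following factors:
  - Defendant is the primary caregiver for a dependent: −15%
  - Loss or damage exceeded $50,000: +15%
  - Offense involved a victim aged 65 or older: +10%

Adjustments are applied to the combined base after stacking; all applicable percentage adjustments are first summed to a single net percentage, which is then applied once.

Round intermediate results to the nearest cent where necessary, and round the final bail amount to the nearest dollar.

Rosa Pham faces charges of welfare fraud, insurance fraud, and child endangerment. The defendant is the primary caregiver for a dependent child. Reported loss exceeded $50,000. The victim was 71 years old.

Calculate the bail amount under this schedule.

Base amounts from the schedule: welfare fraud $37,150; insurance fraud $33,400; child endangerment $104,000.
Stacking rule: sum of all bases. $37,150 + $33,400 + $104,000 = $174,550.
Net percentage adjustment: −15% +15% +10% = +10%. $174,550 × 1.1 = $192,005.

$192,005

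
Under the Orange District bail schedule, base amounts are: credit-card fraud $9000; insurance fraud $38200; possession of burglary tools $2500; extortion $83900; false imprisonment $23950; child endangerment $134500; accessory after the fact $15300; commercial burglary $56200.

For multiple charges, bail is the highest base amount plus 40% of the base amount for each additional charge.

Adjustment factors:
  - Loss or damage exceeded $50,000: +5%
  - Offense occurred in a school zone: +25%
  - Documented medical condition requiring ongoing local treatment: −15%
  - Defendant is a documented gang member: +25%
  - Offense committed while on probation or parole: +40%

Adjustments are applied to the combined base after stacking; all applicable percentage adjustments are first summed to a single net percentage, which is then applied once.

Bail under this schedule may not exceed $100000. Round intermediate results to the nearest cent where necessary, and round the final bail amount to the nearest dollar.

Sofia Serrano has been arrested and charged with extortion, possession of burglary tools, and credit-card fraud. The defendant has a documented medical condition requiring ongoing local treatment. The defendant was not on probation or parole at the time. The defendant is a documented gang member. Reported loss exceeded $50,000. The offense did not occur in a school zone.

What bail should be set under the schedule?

$100000

Base amounts from the schedule: extortion $83900; possession of burglary tools $2500; credit-card fraud $9000.
Stacking rule: highest base plus 40% of each additional charge. Highest is extortion at $83900. Additional: $2500 × 40% = $1000; $9000 × 40% = $3600. Combined base = $83900 + $4600 = $88500.
Net percentage adjustment: +5% −15% +25% = +15%. $88500 × 1.15 = $101775.
Result $101775 exceeds the maximum of $100000; bail is capped at $100000.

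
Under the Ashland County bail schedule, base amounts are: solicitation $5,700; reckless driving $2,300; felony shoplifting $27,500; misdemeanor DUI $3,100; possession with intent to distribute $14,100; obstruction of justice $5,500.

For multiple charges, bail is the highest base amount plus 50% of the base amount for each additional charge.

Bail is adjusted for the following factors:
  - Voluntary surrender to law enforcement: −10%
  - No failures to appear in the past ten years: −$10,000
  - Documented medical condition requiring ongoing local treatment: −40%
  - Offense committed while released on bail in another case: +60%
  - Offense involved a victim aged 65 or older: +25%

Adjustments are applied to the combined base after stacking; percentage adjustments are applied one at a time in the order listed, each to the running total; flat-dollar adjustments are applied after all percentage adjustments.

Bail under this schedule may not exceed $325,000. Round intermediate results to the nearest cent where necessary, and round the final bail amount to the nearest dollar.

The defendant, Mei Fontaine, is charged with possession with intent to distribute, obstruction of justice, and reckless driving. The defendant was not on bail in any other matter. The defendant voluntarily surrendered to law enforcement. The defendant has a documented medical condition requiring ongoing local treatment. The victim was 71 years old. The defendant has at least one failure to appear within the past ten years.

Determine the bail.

Base amounts from the schedule: possession with intent to distribute $14,100; obstruction of justice $5,500; reckless driving $2,300.
Stacking rule: highest base plus 50% of each additional charge. Highest is possession with intent to distribute at $14,100. Additional: $5,500 × 50% = $2,750; $2,300 × 50% = $1,150. Combined base = $14,100 + $3,900 = $18,000.
Voluntary surrender to law enforcement (−10%): $18,000 × 0.9 = $16,200.
Documented medical condition requiring ongoing local treatment (−40%): $16,200 × 0.6 = $9,720.
Offense involved a victim aged 65 or older (+25%): $9,720 × 1.25 = $12,150.
$12,150 is within the $325,000 maximum.

$12,150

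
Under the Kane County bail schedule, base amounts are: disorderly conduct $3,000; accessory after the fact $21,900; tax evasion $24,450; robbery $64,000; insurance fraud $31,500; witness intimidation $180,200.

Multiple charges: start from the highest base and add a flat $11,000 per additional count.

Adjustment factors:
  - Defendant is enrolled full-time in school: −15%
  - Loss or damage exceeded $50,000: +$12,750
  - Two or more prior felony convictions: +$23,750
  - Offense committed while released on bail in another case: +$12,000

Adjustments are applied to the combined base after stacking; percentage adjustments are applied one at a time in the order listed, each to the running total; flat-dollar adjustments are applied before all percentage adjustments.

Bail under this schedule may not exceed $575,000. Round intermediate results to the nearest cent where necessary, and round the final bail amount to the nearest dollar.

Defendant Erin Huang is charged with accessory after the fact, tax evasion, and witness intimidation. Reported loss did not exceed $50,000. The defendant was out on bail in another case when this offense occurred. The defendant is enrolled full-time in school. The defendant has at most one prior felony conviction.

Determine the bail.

Base amounts from the schedule: accessory after the fact $21,900; tax evasion $24,450; witness intimidation $180,200.
Stacking rule: highest base plus $11,000 per additional charge. Highest is witness intimidation at $180,200; 2 additional charges → +$22,000. Combined base = $202,200.
Offense committed while released on bail in another case (+$12,000 flat): $202,200 + $12,000 = $214,200.
Defendant is enrolled full-time in school (−15%): $214,200 × 0.85 = $182,070.
$182,070 is within the $575,000 maximum.

$182,070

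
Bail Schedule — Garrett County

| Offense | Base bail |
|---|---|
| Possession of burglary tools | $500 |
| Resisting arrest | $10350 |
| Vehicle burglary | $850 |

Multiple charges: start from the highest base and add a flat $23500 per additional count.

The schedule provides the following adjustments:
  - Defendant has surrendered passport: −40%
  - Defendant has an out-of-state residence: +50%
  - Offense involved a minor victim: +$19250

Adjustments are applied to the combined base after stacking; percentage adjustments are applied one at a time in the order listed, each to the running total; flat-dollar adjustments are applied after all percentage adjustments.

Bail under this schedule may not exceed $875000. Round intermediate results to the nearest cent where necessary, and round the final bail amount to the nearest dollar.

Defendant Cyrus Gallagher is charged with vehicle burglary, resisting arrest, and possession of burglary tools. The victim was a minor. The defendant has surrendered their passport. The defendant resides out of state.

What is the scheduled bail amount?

Base amounts from the schedule: vehicle burglary $850; resisting arrest $10350; possession of burglary tools $500.
Stacking rule: highest base plus $23500 per additional charge. Highest is resisting arrest at $10350; 2 additional charges → +$47000. Combined base = $57350.
Defendant has surrendered passport (−40%): $57350 × 0.6 = $34410.
Defendant has an out-of-state residence (+50%): $34410 × 1.5 = $51615.
Offense involved a minor victim (+$19250 flat): $51615 + $19250 = $70865.
$70865 is within the $875000 maximum.

$70865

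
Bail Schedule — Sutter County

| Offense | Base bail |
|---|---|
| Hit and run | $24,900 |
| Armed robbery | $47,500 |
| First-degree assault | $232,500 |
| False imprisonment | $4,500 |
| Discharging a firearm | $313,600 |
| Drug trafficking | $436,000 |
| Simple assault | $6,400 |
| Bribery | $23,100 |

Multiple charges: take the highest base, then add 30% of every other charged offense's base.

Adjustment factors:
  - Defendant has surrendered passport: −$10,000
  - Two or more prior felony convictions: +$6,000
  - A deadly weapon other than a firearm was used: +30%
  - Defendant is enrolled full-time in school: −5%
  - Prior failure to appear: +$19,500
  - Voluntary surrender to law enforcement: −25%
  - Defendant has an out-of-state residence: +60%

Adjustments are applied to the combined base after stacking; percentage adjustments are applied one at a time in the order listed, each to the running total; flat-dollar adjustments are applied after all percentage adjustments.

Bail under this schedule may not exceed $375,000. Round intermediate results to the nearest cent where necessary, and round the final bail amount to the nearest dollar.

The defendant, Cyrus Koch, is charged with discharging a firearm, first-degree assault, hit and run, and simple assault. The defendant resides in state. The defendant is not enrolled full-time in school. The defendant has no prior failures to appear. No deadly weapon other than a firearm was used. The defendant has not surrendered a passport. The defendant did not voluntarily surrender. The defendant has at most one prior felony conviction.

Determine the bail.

$375,000

Base amounts from the schedule: discharging a firearm $313,600; first-degree assault $232,500; hit and run $24,900; simple assault $6,400.
Stacking rule: highest base plus 30% of each additional charge. Highest is discharging a firearm at $313,600. Additional: $232,500 × 30% = $69,750; $24,900 × 30% = $7,470; $6,400 × 30% = $1,920. Combined base = $313,600 + $79,140 = $392,740.
No adjustment factors apply to this defendant.
Result $392,740 exceeds the maximum of $375,000; bail is capped at $375,000.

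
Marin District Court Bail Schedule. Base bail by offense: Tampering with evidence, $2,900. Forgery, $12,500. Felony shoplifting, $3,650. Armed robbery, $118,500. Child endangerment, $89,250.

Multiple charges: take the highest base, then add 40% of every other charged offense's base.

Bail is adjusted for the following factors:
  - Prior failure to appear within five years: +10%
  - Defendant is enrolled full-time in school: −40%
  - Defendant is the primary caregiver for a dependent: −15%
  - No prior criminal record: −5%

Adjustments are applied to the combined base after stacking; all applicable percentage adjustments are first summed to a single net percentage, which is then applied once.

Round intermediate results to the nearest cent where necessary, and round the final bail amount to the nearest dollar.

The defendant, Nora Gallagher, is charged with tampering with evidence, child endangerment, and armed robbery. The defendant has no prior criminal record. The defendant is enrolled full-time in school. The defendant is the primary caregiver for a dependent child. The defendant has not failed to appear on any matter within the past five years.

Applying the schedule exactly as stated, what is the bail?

$62,144

Base amounts from the schedule: tampering with evidence $2,900; child endangerment $89,250; armed robbery $118,500.
Stacking rule: highest base plus 40% of each additional charge. Highest is armed robbery at $118,500. Additional: $2,900 × 40% = $1,160; $89,250 × 40% = $35,700. Combined base = $118,500 + $36,860 = $155,360.
Net percentage adjustment: −40% −15% −5% = −60%. $155,360 × 0.4 = $62,144.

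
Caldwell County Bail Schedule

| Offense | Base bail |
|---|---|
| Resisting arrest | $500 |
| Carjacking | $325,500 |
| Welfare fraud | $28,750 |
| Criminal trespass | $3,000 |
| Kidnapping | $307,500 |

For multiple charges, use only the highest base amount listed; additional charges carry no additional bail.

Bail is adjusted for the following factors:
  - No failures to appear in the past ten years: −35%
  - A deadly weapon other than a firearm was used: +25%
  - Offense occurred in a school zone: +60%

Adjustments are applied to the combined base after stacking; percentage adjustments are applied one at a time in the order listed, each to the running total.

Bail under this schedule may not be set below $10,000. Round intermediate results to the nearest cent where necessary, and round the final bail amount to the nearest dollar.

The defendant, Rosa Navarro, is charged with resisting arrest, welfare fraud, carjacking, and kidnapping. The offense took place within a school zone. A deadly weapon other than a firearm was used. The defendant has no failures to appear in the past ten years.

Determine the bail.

Base amounts from the schedule: resisting arrest $500; welfare fraud $28,750; carjacking $325,500; kidnapping $307,500.
Stacking rule: use the highest base only. Highest is carjacking at $325,500. Combined base = $325,500.
No failures to appear in the past ten years (−35%): $325,500 × 0.65 = $211,575.
A deadly weapon other than a firearm was used (+25%): $211,575 × 1.25 = $264,468.75.
Offense occurred in a school zone (+60%): $264,468.75 × 1.6 = $423,150.
$423,150 is at or above the $10,000 minimum.

$423,150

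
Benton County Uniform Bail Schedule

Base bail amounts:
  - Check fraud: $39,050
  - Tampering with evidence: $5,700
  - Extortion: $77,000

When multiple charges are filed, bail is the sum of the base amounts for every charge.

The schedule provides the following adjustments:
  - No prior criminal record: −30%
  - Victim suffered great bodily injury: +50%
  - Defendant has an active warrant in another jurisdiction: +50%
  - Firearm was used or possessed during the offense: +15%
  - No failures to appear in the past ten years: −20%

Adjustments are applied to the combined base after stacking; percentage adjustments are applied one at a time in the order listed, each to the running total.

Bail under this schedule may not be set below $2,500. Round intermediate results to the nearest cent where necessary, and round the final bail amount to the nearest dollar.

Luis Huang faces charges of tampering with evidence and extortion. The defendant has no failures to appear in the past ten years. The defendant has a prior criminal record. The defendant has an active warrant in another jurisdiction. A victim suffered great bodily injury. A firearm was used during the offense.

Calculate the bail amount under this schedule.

Base amounts from the schedule: tampering with evidence $5,700; extortion $77,000.
Stacking rule: sum of all bases. $5,700 + $77,000 = $82,700.
Victim suffered great bodily injury (+50%): $82,700 × 1.5 = $124,050.
Defendant has an active warrant in another jurisdiction (+50%): $124,050 × 1.5 = $186,075.
Firearm was used or possessed during the offense (+15%): $186,075 × 1.15 = $213,986.25.
No failures to appear in the past ten years (−20%): $213,986.25 × 0.8 = $171,189.
$171,189 is at or above the $2,500 minimum.

$171,189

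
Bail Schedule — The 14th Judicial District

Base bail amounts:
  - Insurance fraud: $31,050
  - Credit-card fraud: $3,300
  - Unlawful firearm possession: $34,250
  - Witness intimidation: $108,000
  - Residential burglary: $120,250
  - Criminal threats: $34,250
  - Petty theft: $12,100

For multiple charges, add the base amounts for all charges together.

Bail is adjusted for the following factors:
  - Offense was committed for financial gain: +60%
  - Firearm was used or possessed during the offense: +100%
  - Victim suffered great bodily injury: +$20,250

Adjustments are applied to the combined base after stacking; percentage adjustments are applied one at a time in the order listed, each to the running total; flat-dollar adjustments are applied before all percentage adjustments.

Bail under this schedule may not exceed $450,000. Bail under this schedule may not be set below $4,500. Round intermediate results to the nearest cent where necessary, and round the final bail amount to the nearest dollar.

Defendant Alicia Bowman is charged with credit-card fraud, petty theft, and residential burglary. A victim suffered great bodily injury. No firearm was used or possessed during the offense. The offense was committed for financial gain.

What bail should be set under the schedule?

$249,440

Base amounts from the schedule: credit-card fraud $3,300; petty theft $12,100; residential burglary $120,250.
Stacking rule: sum of all bases. $3,300 + $12,100 + $120,250 = $135,650.
Victim suffered great bodily injury (+$20,250 flat): $135,650 + $20,250 = $155,900.
Offense was committed for financial gain (+60%): $155,900 × 1.6 = $249,440.
$249,440 is within the $450,000 maximum.
$249,440 is at or above the $4,500 minimum.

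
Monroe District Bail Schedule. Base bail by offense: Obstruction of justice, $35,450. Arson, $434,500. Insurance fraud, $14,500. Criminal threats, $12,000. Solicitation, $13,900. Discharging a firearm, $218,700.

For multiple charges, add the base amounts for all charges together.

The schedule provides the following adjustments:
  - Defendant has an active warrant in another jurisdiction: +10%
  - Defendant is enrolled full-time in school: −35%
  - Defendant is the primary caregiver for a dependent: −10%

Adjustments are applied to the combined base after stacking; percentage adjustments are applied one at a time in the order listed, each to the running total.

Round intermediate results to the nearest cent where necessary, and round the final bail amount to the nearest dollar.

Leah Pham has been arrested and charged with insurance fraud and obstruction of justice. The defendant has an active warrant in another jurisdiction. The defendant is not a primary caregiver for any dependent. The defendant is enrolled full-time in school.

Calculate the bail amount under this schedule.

Base amounts from the schedule: insurance fraud $14,500; obstruction of justice $35,450.
Stacking rule: sum of all bases. $14,500 + $35,450 = $49,950.
Defendant has an active warrant in another jurisdiction (+10%): $49,950 × 1.1 = $54,945.
Defendant is enrolled full-time in school (−35%): $54,945 × 0.65 = $35,714.25.
Rounded to the nearest dollar: $35,714.

$35,714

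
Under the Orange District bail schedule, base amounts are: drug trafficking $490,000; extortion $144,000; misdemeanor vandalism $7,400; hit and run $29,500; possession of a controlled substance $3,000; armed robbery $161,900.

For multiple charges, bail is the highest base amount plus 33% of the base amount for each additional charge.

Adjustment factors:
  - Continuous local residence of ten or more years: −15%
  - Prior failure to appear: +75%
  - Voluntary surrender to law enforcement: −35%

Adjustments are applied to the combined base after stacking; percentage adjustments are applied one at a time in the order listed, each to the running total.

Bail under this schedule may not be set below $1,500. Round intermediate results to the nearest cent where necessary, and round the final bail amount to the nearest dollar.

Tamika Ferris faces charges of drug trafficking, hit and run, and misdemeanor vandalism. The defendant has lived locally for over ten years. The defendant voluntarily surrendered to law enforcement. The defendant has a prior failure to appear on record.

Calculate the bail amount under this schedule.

$485,542

Base amounts from the schedule: drug trafficking $490,000; hit and run $29,500; misdemeanor vandalism $7,400.
Stacking rule: highest base plus 33% of each additional charge. Highest is drug trafficking at $490,000. Additional: $29,500 × 33% = $9,735; $7,400 × 33% = $2,442. Combined base = $490,000 + $12,177 = $502,177.
Continuous local residence of ten or more years (−15%): $502,177 × 0.85 = $426,850.45.
Prior failure to appear (+75%): $426,850.45 × 1.75 = $746,988.29.
Voluntary surrender to law enforcement (−35%): $746,988.29 × 0.65 = $485,542.39.
$485,542.39 is at or above the $1,500 minimum.
Rounded to the nearest dollar: $485,542.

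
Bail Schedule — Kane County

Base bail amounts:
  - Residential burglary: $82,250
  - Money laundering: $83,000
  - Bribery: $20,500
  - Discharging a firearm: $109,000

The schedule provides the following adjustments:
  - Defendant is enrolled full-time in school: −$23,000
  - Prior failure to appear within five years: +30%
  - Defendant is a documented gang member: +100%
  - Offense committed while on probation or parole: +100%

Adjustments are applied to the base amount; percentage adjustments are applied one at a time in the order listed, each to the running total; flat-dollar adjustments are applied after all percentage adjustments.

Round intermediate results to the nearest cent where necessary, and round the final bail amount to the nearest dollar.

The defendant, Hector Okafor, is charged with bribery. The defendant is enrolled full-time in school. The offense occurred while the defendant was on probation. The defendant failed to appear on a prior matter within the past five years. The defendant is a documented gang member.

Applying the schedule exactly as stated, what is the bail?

$83,600

Base amounts from the schedule: bribery $20,500.
Single charge. Combined base = $20,500.
Prior failure to appear within five years (+30%): $20,500 × 1.3 = $26,650.
Defendant is a documented gang member (+100%): $26,650 × 2 = $53,300.
Offense committed while on probation or parole (+100%): $53,300 × 2 = $106,600.
Defendant is enrolled full-time in school (−$23,000 flat): $106,600 − $23,000 = $83,600.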